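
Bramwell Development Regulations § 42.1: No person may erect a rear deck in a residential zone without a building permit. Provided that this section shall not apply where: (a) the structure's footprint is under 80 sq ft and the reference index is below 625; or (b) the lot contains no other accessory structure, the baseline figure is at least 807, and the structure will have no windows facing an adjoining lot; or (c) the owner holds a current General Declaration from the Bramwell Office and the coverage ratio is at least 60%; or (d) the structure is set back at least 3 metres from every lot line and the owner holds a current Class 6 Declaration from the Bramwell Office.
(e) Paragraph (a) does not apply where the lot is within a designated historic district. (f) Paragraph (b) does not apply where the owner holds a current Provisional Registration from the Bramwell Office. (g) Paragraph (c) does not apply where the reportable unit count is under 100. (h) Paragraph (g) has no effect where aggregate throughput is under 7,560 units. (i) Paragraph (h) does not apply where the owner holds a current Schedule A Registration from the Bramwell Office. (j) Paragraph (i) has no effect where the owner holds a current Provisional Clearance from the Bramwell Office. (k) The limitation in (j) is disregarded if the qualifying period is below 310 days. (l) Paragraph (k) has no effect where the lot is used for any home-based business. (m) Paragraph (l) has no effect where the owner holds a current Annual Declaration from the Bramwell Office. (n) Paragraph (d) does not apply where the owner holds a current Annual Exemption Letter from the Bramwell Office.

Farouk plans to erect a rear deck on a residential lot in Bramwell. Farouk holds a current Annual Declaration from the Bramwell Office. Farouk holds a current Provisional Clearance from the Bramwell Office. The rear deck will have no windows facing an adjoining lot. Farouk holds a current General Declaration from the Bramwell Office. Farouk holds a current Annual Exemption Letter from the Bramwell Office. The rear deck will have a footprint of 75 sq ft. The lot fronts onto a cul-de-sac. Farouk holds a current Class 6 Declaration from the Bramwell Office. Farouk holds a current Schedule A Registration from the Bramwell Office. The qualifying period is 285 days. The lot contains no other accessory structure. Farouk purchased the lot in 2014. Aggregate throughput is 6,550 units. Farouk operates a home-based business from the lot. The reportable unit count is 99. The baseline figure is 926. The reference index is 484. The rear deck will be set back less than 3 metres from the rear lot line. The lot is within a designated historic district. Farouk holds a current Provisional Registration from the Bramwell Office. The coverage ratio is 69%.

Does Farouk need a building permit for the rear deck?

Yes — Farouk must obtain a building permit.

Exception (a)'s conditions are all satisfied: the structure's footprint is 75 sq ft, under the 80 sq ft limit; the reference index is 484, below the 625 limit. But: (e) operates — the lot is in a historic district. So (a) is unavailable.
Exception (b)'s conditions are all satisfied: the lot has no other accessory structure; the baseline figure is 926, meeting the 807 threshold; no windows face an adjoining lot. However, paragraph (f) must be considered: (f) operates against (b): a current Provisional Registration is held. (b) is therefore removed.
Exception (c)'s conditions are all satisfied: a current General Declaration is held; the coverage ratio is 69%, meeting the 60% threshold. But applying paragraphs (g)–(m): (g) is triggered — the reportable unit count is 99, under the 100 limit. (h) is engaged (aggregate throughput is 6,550 units, under the 7,560 units limit), but is overridden by (i): (i) operates against (h): a current Schedule A Registration is held. (j) would limit (i) — a current Provisional Clearance is held — but (k) sets (j) aside: (k) operates against (j): the qualifying period is 285 days, below the 310 days limit. (l) is triggered (a home-based business operates on the lot), but is overridden by (m): (m) operates against (l): a current Annual Declaration is held. Exception (c) does not apply.
Exception (d) fails — the rear setback is under 3 m.
No exception applies. The general rule governs.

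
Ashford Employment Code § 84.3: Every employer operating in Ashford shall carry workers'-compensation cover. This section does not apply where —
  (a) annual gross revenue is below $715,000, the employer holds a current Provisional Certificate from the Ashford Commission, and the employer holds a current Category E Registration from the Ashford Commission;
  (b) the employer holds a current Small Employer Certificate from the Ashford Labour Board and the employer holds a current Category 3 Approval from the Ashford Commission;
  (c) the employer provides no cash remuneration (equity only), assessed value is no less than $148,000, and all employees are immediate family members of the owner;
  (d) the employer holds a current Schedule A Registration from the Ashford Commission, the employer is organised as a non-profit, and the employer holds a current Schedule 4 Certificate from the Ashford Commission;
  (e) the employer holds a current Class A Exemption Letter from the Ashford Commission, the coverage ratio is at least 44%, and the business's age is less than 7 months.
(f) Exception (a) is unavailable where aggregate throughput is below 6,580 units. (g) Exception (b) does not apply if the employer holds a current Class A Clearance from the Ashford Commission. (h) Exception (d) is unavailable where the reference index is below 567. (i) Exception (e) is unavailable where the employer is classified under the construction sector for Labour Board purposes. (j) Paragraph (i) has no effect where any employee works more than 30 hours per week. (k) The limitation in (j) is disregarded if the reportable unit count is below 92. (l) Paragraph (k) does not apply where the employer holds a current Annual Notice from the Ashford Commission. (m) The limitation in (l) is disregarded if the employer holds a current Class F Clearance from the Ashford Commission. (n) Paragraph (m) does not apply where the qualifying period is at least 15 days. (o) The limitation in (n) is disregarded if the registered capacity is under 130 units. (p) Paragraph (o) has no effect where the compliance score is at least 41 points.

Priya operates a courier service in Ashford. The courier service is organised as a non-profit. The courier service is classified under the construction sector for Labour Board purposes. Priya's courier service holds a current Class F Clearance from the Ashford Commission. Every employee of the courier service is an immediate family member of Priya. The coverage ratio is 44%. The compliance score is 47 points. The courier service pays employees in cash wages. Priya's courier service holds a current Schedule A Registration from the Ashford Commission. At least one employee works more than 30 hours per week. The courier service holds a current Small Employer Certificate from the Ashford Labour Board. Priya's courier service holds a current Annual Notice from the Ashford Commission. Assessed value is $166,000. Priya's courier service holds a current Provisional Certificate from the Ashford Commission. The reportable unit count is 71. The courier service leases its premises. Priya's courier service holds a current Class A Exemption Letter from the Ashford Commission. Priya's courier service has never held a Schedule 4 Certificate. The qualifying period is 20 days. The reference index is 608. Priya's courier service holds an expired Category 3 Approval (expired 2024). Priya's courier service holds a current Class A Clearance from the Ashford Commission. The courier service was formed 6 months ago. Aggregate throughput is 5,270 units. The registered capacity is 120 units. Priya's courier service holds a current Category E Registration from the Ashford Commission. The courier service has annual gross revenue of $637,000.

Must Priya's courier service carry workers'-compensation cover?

No — exception (e) applies; Priya's courier service is not required to carry workers'-compensation cover.

Exception (a) is satisfied on its face — annual gross revenue is $637,000, below the $715,000 limit; a current Provisional Certificate is held; a current Category E Registration is held. But applying paragraph (f): (f) operates against (a): aggregate throughput is 5,270 units, below the 6,580 units limit. So (a) is unavailable.
Exception (b) requires that the employer holds a current Category 3 Approval from the Ashford Commission; but the Category 3 Approval is not current, so (b) is unavailable.
Exception (c) fails — employees are paid cash wages.
Exception (d) fails — no current Schedule 4 Certificate is held.
Exception (e): a current Class A Exemption Letter is held; the coverage ratio is 44%, meeting the 44% threshold; the business's age is 6 months, less than the 7 months limit — every condition holds. Considering the limiting provisions: (i) operates (the courier service is classified under the construction sector), but is itself disapplied by (j): (j) operates against (i): at least one employee exceeds 30 hours/week. (k) applies (the reportable unit count is 71, below the 92 limit), but is set aside by (l): (l) applies — a current Annual Notice is held. (m) would limit (l) — a current Class F Clearance is held — but (n) sets (m) aside: (n) is engaged — the qualifying period is 20 days, meeting the 15 days threshold. (o) would limit (n) — the registered capacity is 120 units, under the 130 units limit — but (p) sets (o) aside: (p) operates against (o): the compliance score is 47 points, meeting the 41 points threshold. So (e) applies.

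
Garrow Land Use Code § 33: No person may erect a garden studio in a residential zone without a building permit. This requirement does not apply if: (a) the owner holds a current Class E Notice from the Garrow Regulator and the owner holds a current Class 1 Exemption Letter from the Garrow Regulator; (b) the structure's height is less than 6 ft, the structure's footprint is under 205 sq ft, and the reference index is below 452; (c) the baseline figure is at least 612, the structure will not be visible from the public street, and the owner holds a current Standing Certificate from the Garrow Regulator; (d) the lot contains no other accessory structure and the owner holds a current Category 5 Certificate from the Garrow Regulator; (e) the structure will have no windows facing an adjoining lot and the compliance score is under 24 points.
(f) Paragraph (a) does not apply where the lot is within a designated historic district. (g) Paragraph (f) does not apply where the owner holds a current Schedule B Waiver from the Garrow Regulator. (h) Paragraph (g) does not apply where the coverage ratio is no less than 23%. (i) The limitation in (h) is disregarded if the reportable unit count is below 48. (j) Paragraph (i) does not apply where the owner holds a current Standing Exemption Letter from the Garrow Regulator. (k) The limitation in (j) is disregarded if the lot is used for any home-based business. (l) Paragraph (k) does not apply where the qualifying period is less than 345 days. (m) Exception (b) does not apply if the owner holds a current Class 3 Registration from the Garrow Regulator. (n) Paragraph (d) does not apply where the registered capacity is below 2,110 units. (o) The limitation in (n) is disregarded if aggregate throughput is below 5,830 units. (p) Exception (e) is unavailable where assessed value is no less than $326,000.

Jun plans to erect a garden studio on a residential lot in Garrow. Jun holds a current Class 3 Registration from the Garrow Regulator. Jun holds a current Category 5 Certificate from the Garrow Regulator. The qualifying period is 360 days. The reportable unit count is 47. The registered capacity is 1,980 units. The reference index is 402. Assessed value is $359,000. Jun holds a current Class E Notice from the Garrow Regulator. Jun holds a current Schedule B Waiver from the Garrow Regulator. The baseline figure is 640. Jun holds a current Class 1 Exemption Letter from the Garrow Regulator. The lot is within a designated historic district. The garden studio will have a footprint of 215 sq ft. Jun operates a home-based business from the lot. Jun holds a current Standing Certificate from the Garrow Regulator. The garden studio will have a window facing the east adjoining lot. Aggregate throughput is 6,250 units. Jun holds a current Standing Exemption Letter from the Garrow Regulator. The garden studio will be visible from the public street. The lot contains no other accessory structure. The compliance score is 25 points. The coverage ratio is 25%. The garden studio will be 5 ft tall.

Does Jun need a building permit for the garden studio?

All of (a)'s requirements are met (a current Class E Notice is held; a current Class 1 Exemption Letter is held). Applying paragraphs (f)–(l): (f) is engaged (the lot is in a historic district), but is displaced by (g): (g) is engaged — a current Schedule B Waiver is held. (h) operates (the coverage ratio is 25%, meeting the 23% threshold), but is set aside by (i): (i) operates against (h): the reportable unit count is 47, below the 48 limit. (j) would limit (i) — a current Standing Exemption Letter is held — but (k) sets (j) aside: (k) operates against (j): a home-based business operates on the lot. (l), which would lift (k), is inapplicable — the qualifying period is 360 days, not less than 345 days. Exception (a) stands.
Exception (b) does not apply: the structure's footprint is 215 sq ft, not under 205 sq ft.
Exception (c) does not apply: the structure will be visible from the street.
All of (d)'s requirements are met (the lot has no other accessory structure; a current Category 5 Certificate is held). Turning to paragraphs (n)–(o): (n) applies — the registered capacity is 1,980 units, below the 2,110 units limit. (o), which would lift (n), is not engaged — aggregate throughput is 6,250 units, not below 5,830 units. Exception (d) does not apply.
Exception (e) does not apply: a window faces an adjoining lot.

No — exception (a) applies; Jun does not need a building permit.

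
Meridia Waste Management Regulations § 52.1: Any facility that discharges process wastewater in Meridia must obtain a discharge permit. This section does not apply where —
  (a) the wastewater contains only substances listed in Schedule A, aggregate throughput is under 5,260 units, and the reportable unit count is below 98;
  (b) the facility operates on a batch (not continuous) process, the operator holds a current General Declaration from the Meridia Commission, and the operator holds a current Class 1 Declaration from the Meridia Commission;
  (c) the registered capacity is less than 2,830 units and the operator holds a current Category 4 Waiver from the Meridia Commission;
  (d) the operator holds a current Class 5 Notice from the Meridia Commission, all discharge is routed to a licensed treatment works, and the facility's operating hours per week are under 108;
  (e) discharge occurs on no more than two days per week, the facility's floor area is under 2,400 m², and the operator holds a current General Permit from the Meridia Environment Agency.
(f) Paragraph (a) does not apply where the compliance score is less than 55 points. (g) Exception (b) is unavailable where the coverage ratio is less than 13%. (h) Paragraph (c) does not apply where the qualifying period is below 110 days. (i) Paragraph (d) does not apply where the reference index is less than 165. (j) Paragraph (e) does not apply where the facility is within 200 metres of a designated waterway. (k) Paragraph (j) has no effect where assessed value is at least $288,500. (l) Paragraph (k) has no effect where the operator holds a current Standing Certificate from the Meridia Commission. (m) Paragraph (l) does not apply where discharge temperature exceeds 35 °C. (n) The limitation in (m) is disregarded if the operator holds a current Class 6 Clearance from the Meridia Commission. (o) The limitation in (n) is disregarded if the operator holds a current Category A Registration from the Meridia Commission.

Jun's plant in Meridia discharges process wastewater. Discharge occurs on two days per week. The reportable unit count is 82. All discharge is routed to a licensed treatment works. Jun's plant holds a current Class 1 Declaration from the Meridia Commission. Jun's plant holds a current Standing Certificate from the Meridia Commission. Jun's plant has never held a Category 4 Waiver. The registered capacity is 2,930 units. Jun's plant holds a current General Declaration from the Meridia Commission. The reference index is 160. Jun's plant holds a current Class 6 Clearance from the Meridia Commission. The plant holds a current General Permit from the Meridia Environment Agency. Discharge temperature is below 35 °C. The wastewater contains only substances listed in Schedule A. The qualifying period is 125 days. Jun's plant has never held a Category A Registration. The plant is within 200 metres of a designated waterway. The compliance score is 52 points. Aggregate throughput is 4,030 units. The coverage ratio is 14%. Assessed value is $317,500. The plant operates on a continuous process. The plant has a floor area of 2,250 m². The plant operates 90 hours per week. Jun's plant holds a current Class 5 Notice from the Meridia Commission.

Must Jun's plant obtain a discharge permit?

Exception (a) is satisfied on its face — the wastewater is Schedule-A-only; aggregate throughput is 4,030 units, under the 5,260 units limit; the reportable unit count is 82, below the 98 limit. But: (f) operates against (a): the compliance score is 52 points, less than the 55 points limit. Exception (a) does not apply.
Exception (b) fails — the facility operates on a continuous process.
Exception (c) does not apply: the registered capacity is 2,930 units, not less than 2,830 units.
Exception (d)'s conditions are all satisfied: a current Class 5 Notice is held; discharge is routed to a licensed treatment works; the facility's operating hours per week are 90, under the 108 limit. But: (i) operates against (d): the reference index is 160, less than the 165 limit. Exception (d) does not apply.
All of (e)'s requirements are met (discharge occurs on no more than two days per week; the facility's floor area is 2,250 m², under the 2,400 m² limit; a current General Permit is held). But applying paragraphs (j)–(o): (j) operates against (e): the plant is within 200 m of a designated waterway. (k) is engaged (assessed value is $317,500, meeting the $288,500 threshold), but is set aside by (l): (l) is triggered — a current Standing Certificate is held. (m), which would lift (l), does not operate here — discharge temperature is below 35 °C. So (e) is unavailable.
None of the exceptions is available; § 52.1 applies in full.

Yes — Jun's plant must obtain a discharge permit.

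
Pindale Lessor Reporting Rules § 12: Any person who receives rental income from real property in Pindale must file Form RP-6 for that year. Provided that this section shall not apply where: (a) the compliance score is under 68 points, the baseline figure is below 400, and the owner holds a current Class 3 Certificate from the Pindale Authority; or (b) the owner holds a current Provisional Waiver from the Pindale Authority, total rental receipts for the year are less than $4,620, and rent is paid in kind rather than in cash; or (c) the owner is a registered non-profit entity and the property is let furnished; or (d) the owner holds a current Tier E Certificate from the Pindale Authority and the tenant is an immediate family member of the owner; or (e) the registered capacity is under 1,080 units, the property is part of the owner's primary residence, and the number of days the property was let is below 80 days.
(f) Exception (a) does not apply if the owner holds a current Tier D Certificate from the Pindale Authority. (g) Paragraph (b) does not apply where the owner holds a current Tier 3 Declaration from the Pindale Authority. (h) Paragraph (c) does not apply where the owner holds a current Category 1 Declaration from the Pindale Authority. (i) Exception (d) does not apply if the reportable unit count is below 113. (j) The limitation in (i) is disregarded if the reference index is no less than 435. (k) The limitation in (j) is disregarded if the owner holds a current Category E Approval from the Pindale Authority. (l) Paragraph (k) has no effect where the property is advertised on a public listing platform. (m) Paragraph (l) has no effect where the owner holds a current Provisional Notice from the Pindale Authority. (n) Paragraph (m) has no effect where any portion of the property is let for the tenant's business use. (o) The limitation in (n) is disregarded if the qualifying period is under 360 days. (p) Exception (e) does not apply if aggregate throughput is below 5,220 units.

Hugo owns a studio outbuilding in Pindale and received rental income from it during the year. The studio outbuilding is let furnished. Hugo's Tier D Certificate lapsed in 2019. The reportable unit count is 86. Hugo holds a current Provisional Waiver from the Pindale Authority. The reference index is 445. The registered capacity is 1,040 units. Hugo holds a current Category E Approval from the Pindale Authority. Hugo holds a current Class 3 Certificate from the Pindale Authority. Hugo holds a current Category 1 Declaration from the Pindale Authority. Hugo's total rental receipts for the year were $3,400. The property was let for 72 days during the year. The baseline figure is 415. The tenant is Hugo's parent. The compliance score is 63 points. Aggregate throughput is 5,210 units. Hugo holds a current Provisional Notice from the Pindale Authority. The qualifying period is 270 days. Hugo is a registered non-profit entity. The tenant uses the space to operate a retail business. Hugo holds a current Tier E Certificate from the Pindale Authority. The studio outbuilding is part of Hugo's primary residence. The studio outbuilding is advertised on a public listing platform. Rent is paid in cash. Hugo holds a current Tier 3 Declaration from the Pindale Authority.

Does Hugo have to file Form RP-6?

Yes — Hugo must file Form RP-6.

Exception (a) does not apply: the baseline figure is 415, not below 400.
Exception (b) does not apply: rent is paid in cash.
Exception (c): Hugo is a registered non-profit; the property is let furnished — every condition holds. However, paragraph (h) must be considered: (h) operates against (c): a current Category 1 Declaration is held. Exception (c) does not apply.
Exception (d)'s conditions are all satisfied: a current Tier E Certificate is held; the tenant is an immediate family member. But applying paragraphs (i)–(o): (i) operates against (d): the reportable unit count is 86, below the 113 limit. (j) operates (the reference index is 445, meeting the 435 threshold), but is displaced by (k): (k) operates — a current Category E Approval is held. (l) operates (the property is publicly advertised), but is overridden by (m): (m) operates against (l): a current Provisional Notice is held. (n) is triggered (the space is let for business use), but is set aside by (o): (o) is triggered — the qualifying period is 270 days, under the 360 days limit. (d) is therefore removed.
Exception (e) is satisfied on its face — the registered capacity is 1,040 units, under the 1,080 units limit; the studio outbuilding is part of the primary residence; the number of days the property was let is 72 days, below the 80 days limit. However, paragraph (p) must be considered: (p) applies — aggregate throughput is 5,210 units, below the 5,220 units limit. (e) is therefore removed.
No exception is made out. Hugo falls within the general rule.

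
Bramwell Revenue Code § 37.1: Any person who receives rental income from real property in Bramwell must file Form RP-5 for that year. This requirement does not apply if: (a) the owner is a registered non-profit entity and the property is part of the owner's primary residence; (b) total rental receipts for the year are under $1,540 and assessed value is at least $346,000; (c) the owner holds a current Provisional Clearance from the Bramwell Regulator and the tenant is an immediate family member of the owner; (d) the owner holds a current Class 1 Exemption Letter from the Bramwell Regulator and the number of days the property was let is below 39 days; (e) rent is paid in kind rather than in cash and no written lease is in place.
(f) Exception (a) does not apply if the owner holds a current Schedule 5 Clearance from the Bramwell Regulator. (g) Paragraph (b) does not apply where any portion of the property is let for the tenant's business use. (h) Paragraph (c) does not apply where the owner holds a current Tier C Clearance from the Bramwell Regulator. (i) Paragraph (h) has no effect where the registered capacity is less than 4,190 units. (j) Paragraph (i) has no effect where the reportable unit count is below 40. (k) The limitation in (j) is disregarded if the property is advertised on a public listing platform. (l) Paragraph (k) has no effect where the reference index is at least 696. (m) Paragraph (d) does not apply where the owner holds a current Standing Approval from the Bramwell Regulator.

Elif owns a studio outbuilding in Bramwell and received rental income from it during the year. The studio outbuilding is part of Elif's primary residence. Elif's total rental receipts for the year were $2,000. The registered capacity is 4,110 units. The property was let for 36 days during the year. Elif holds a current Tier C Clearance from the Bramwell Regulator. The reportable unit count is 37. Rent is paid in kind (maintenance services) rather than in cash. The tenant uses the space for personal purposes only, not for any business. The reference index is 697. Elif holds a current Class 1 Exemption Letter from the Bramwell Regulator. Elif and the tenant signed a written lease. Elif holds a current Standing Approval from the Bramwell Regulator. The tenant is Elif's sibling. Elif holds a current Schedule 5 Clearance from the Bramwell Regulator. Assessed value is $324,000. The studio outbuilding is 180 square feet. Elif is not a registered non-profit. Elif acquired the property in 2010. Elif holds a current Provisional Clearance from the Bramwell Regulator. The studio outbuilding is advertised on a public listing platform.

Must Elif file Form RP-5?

Yes — Elif must file Form RP-5.

Exception (a) requires that the owner is a registered non-profit entity; but Elif is not a registered non-profit, so (a) is unavailable.
Exception (b) fails — total rental receipts for the year are $2,000, not under $1,540.
Exception (c)'s conditions are all satisfied: a current Provisional Clearance is held; the tenant is an immediate family member. Turning to paragraphs (h)–(l): (h) operates against (c): a current Tier C Clearance is held. (i) would limit (h) — the registered capacity is 4,110 units, less than the 4,190 units limit — but (j) sets (i) aside: (j) is triggered — the reportable unit count is 37, below the 40 limit. (k) applies (the property is publicly advertised), but is displaced by (l): (l) operates against (k): the reference index is 697, meeting the 696 threshold. Exception (c) does not apply.
All of (d)'s requirements are met (a current Class 1 Exemption Letter is held; the number of days the property was let is 36 days, below the 39 days limit). But applying paragraph (m): (m) is triggered — a current Standing Approval is held. Exception (d) does not apply.
Exception (e) fails — a written lease is in place.
Every exception is unavailable, so the rule governs.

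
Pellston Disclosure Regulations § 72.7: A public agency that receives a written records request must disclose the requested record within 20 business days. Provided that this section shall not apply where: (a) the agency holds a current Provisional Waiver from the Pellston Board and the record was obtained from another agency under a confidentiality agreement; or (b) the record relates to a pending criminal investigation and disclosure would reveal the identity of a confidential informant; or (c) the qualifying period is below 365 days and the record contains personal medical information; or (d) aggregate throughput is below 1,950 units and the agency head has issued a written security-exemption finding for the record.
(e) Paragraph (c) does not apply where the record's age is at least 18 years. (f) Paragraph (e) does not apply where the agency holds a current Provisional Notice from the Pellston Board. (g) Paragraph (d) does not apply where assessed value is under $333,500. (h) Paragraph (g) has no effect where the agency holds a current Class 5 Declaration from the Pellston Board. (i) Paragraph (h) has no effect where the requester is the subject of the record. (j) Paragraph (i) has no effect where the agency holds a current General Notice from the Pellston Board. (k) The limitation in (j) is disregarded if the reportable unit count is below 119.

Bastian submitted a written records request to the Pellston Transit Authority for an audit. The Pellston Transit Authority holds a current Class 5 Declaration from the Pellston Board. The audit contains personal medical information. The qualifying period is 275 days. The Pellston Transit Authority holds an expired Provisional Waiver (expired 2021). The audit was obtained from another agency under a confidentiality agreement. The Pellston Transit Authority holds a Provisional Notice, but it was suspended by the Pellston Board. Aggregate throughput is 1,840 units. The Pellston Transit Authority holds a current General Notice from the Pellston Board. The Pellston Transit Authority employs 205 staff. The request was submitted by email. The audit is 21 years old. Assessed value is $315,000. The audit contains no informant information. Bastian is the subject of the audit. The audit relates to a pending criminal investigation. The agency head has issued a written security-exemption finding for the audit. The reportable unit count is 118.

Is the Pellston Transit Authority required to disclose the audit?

Yes — the Pellston Transit Authority must disclose the audit.

Exception (a) requires that the agency holds a current Provisional Waiver from the Pellston Board; but no current Provisional Waiver is held, so (a) is unavailable.
Exception (b) requires that disclosure would reveal the identity of a confidential informant; but the audit contains no informant information, so (b) is unavailable.
Exception (c)'s conditions are all satisfied: the qualifying period is 275 days, below the 365 days limit; the audit contains personal medical information. But applying paragraphs (e)–(f): (e) is triggered — the record's age is 21 years, meeting the 18 years threshold. (f), which would lift (e), is not triggered — there is no Provisional Notice in force. So (c) is unavailable.
Exception (d)'s conditions are all satisfied: aggregate throughput is 1,840 units, below the 1,950 units limit; a written security-exemption finding has been issued. But applying paragraphs (g)–(k): (g) operates against (d): assessed value is $315,000, under the $333,500 limit. (h) operates (a current Class 5 Declaration is held), but is set aside by (i): (i) is engaged — Bastian is the subject of the audit. (j) applies (a current General Notice is held), but is set aside by (k): (k) operates against (j): the reportable unit count is 118, below the 119 limit. Exception (d) does not apply.
No exception is made out. the Pellston Transit Authority falls within the general rule.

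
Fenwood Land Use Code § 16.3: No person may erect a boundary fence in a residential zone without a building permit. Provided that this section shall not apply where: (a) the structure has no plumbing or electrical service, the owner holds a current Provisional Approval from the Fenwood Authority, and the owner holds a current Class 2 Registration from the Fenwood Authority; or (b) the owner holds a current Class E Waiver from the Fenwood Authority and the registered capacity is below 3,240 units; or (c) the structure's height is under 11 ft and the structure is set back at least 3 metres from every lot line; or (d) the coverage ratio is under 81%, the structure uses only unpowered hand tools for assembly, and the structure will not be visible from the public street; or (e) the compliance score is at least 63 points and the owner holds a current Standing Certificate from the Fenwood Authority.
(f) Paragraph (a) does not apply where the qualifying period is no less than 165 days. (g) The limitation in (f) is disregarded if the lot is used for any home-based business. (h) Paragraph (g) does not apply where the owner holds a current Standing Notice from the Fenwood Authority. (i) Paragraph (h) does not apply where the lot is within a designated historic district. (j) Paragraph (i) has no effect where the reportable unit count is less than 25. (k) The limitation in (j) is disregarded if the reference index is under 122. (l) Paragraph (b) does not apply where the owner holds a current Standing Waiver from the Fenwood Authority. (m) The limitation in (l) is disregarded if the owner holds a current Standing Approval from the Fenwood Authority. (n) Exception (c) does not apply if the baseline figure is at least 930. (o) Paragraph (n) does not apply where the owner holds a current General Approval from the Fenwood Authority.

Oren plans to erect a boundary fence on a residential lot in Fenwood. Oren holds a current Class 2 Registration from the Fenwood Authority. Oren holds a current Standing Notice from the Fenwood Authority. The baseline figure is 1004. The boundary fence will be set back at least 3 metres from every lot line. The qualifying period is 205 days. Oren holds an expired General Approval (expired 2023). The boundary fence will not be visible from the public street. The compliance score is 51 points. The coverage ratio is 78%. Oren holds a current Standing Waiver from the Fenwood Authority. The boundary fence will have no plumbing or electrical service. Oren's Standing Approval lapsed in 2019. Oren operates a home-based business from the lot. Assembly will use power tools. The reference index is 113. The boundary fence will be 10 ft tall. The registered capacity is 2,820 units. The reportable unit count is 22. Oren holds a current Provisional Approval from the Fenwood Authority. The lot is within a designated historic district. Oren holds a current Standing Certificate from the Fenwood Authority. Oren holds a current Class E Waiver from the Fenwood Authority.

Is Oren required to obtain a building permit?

All of (a)'s requirements are met (there is no plumbing or electrical service; a current Provisional Approval is held; a current Class 2 Registration is held). Applying paragraphs (f)–(k): (f) would limit (a) — the qualifying period is 205 days, meeting the 165 days threshold — but (g) sets (f) aside: (g) operates against (f): a home-based business operates on the lot. (h) would limit (g) — a current Standing Notice is held — but (i) sets (h) aside: (i) operates against (h): the lot is in a historic district. (j) would limit (i) — the reportable unit count is 22, less than the 25 limit — but (k) sets (j) aside: (k) applies — the reference index is 113, under the 122 limit. So (a) applies.
All of (b)'s requirements are met (a current Class E Waiver is held; the registered capacity is 2,820 units, below the 3,240 units limit). Turning to paragraphs (l)–(m): (l) is triggered — a current Standing Waiver is held. (m) is inapplicable (there is no Standing Approval in force), so (l) stands. (b) is therefore removed.
Exception (c) is satisfied on its face — the structure's height is 10 ft, under the 11 ft limit; the setback is at least 3 m on every side. Turning to paragraphs (n)–(o): (n) operates against (c): the baseline figure is 1,004, meeting the 930 threshold. (o), which would lift (n), is not engaged — there is no General Approval in force. (c) is therefore removed.
Exception (d) fails — assembly uses power tools.
Exception (e) fails — the compliance score is 51 points, short of 63 points.

No — exception (a) applies; Oren does not need a building permit.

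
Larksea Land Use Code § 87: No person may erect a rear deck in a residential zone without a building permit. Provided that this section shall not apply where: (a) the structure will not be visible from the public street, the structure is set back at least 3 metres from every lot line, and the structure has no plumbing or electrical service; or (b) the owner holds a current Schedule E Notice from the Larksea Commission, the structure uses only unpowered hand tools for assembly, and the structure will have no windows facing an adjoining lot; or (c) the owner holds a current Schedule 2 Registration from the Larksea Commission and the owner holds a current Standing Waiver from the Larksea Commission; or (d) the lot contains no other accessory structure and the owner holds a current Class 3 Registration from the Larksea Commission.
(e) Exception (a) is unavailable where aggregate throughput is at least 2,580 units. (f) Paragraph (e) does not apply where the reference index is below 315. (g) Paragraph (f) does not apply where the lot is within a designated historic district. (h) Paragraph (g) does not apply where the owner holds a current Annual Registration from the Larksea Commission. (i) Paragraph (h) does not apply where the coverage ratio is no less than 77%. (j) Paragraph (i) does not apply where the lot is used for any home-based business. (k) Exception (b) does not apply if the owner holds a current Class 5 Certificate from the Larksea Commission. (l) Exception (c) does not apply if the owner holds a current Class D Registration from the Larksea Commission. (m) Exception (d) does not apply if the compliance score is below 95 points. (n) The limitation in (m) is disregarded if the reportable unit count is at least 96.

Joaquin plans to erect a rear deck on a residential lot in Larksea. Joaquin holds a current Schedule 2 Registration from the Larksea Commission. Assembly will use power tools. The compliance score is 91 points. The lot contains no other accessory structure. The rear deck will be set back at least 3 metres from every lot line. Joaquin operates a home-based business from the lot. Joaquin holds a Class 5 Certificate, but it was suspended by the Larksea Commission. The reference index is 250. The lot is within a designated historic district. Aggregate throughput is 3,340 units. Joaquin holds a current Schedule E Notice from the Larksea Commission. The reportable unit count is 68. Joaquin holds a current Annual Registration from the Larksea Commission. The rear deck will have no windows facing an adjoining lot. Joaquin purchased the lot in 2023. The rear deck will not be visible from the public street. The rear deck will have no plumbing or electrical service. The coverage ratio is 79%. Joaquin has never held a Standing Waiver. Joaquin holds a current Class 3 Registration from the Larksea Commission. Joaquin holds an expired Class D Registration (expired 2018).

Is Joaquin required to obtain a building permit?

No — exception (a) applies; Joaquin does not need a building permit.

Exception (a): the structure will not be visible from the street; the setback is at least 3 m on every side; there is no plumbing or electrical service — every condition holds. Applying paragraphs (e)–(j): (e) would limit (a) — aggregate throughput is 3,340 units, meeting the 2,580 units threshold — but (f) sets (e) aside: (f) is triggered — the reference index is 250, below the 315 limit. (g) is engaged (the lot is in a historic district), but is set aside by (h): (h) operates against (g): a current Annual Registration is held. (i) applies (the coverage ratio is 79%, meeting the 77% threshold), but is displaced by (j): (j) is triggered — a home-based business operates on the lot. Exception (a) stands.
Exception (b) does not apply: assembly uses power tools.
Exception (c) does not apply: there is no Standing Waiver in force.
Exception (d) is satisfied on its face — the lot has no other accessory structure; a current Class 3 Registration is held. However, paragraphs (m)–(n) must be considered: (m) operates against (d): the compliance score is 91 points, below the 95 points limit. (n), which would lift (m), is not triggered — the reportable unit count is 68, short of 96. (d) is therefore removed.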